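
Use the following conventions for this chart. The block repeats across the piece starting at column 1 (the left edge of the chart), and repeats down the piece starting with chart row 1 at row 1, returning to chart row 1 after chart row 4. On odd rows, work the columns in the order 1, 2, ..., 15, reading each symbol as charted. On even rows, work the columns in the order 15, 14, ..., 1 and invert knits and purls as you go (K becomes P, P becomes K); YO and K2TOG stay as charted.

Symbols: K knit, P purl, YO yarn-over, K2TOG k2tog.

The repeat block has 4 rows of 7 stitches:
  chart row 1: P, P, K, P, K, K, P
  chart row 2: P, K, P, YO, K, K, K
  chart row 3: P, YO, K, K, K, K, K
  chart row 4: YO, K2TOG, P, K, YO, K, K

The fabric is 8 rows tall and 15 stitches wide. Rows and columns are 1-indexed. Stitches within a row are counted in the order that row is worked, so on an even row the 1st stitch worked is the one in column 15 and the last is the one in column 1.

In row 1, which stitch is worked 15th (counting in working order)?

Row 1: (1-1) mod 4 = 0, so use chart row 1. Odd row -> RS.
Chart row 1 tiled across columns 1-15: P P K P K K P P P K P K K P P
RS: work column 1 to column 15, symbols as charted — the tiled row is the row as worked.
The 15th stitch worked is P.

Stitch:
P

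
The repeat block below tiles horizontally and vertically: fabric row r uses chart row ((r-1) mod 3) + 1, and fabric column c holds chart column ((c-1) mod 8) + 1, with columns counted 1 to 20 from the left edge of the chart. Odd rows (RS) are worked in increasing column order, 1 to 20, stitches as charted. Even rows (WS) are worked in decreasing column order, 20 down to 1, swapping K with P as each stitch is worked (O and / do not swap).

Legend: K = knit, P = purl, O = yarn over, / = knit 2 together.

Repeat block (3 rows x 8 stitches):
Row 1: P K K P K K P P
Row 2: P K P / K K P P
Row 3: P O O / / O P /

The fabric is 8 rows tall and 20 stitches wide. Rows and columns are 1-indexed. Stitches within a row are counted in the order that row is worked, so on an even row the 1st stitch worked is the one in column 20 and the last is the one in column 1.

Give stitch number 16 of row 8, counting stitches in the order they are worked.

Result:
P

Derivation:
Row 8: (8-1) mod 3 = 1, so use chart row 2. Even row -> WS.
Chart row 2 tiled across columns 1-20: P K P / K K P P P K P / K K P P P K P /
WS: work from column 20 back to column 1 (reverse the tiled row), swapping K<->P (O and / unchanged).
Row 8 as worked: / K P K K K P P / K P K K K P P / K P K
The 16th stitch worked is P.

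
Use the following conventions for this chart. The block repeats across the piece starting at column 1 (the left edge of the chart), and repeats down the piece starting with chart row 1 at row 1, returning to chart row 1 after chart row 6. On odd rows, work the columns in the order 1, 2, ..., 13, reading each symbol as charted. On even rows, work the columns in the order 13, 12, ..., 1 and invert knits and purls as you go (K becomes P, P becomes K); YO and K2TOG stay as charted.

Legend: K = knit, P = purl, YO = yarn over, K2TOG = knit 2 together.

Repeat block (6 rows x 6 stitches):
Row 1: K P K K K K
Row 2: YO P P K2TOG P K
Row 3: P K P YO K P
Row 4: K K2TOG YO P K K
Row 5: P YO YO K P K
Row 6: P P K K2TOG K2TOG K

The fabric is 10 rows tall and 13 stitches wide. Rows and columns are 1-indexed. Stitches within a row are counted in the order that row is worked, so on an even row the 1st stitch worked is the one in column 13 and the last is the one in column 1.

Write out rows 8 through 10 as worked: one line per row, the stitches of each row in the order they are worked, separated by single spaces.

Rows as worked:
YO P K K2TOG K K YO P K K2TOG K K YO
P K P YO K P P K P YO K P P
P P P K YO K2TOG P P P K YO K2TOG P

Derivation:
Row 8: chart row 2, WS - tiled (columns 1-13): YO P P K2TOG P K YO P P K2TOG P K YO; work from column 13 back to 1 with K<->P swapped.
Row 9: chart row 3, RS - tile across columns 1-13 and work as-is.
Row 10: chart row 4, WS - tiled (columns 1-13): K K2TOG YO P K K K K2TOG YO P K K K; work from column 13 back to 1 with K<->P swapped.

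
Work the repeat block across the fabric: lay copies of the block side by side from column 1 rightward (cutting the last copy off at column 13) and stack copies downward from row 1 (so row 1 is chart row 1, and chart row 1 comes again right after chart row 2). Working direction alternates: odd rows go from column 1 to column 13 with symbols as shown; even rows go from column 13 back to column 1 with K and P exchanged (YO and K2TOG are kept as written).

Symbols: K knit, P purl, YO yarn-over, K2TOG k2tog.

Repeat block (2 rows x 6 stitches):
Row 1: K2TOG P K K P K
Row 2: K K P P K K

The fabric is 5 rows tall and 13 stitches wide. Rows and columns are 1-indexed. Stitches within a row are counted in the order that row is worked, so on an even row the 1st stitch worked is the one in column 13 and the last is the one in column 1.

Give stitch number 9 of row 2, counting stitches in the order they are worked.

Stitch:
P

Derivation:
Row 2 uses chart row ((2-1) mod 2)+1 = 2. Row 2 is even, so WS.
Chart row 2 tiled across columns 1-13: K K P P K K K K P P K K K
Wrong side: read the tiled row from column 13 down to 1 and exchange K with P (leave YO, K2TOG).
Row 2 as worked: P P P K K P P P P K K P P
The 9th stitch worked is P.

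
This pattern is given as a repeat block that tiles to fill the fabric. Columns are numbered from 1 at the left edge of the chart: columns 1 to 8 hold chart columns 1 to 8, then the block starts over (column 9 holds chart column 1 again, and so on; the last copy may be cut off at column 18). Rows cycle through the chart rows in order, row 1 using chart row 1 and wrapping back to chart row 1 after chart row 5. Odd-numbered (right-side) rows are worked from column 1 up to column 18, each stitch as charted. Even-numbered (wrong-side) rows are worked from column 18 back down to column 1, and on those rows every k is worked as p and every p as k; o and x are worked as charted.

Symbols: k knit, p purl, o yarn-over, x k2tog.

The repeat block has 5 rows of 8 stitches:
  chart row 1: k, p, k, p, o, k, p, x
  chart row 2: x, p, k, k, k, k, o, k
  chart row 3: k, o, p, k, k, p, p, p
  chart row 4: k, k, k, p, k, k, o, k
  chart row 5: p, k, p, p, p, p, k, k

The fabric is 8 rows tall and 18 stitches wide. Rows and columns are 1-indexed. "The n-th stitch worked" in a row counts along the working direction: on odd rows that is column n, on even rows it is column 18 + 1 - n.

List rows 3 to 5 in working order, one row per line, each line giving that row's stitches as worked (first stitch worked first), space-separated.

Rows as worked:
k o p k k p p p k o p k k p p p k o
p p p o p p k p p p p o p p k p p p
p k p p p p k k p k p p p p k k p k

Derivation:
Row 3: chart row 3, RS - tile across columns 1-18 and work as-is.
Row 4: chart row 4, WS - tiled (columns 1-18): k k k p k k o k k k k p k k o k k k; work from column 18 back to 1 with k<->p swapped.
Row 5: chart row 5, RS - tile across columns 1-18 and work as-is.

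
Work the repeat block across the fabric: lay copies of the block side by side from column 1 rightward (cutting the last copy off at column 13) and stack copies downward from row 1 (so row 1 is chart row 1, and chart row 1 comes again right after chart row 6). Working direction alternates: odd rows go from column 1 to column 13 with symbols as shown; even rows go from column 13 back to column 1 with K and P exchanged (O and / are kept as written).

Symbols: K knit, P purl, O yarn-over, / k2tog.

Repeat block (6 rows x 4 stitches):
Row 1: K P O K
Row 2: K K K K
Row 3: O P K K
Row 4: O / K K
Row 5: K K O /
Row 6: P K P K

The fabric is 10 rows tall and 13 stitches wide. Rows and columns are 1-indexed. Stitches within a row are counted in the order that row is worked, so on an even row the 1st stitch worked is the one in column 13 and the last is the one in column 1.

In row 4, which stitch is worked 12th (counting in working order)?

Row 4: (4-1) mod 6 = 3, so use chart row 4. Even row -> WS.
Chart row 4 tiled across columns 1-13: O / K K O / K K O / K K O
WS row: flip the tiled sequence (start at column 13) and apply K<->P; O and / stay.
Row 4 as worked: O P P / O P P / O P P / O
Counting 12 along the worked row gives /.

Stitch:
/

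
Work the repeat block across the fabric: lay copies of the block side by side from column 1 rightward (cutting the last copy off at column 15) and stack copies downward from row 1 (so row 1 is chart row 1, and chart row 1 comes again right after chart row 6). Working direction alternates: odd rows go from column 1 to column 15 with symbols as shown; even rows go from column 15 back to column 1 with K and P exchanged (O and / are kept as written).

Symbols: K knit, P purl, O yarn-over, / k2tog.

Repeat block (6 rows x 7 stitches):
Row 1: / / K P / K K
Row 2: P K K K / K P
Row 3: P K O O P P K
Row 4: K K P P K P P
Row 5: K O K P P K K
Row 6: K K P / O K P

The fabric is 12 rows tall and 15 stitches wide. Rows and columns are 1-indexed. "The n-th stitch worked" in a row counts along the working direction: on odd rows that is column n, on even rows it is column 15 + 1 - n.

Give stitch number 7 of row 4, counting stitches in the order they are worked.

Row 4 uses chart row ((4-1) mod 6)+1 = 4. Row 4 is even, so WS.
Chart row 4 tiled across columns 1-15: K K P P K P P K K P P K P P K
WS: work from column 15 back to column 1 (reverse the tiled row), swapping K<->P (O and / unchanged).
Row 4 as worked: P K K P K K P P K K P K K P P
The 7th stitch worked is P.

Result:
P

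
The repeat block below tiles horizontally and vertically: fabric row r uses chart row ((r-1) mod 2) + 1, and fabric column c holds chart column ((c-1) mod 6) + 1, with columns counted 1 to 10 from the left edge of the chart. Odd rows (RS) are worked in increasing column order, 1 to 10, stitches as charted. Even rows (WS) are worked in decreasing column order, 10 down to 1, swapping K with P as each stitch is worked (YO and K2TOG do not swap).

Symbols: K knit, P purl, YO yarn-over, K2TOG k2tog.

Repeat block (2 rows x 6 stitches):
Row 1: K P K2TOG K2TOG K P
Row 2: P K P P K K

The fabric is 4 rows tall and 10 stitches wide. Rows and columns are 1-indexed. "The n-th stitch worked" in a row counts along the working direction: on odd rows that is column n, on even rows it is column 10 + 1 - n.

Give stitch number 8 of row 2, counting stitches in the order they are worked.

Row 2: (2-1) mod 2 = 1, so use chart row 2. Even row -> WS.
Chart row 2 tiled across columns 1-10: P K P P K K P K P P
Wrong side: read the tiled row from column 10 down to 1 and exchange K with P (leave YO, K2TOG).
Row 2 as worked: K K P K P P K K P K
The 8th stitch worked is K.

== STITCH ==
K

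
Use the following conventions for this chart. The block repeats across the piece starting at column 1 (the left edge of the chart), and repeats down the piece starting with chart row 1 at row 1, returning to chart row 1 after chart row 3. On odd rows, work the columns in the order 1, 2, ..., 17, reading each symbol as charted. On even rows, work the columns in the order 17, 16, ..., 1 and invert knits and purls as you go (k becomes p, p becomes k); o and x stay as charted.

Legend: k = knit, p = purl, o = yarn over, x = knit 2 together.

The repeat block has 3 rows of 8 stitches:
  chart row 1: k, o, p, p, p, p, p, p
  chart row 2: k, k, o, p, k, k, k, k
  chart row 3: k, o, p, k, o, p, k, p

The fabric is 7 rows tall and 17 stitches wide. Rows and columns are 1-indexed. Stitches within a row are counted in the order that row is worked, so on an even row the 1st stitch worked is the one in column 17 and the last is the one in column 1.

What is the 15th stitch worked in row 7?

Stitch:
p

Derivation:
Row 7: (7-1) mod 3 = 0, so use chart row 1. Odd row -> RS.
Chart row 1 tiled across columns 1-17: k o p p p p p p k o p p p p p p k
Right side: take the tiled row as-is (worked left to right from column 1).
The 15th stitch worked is p.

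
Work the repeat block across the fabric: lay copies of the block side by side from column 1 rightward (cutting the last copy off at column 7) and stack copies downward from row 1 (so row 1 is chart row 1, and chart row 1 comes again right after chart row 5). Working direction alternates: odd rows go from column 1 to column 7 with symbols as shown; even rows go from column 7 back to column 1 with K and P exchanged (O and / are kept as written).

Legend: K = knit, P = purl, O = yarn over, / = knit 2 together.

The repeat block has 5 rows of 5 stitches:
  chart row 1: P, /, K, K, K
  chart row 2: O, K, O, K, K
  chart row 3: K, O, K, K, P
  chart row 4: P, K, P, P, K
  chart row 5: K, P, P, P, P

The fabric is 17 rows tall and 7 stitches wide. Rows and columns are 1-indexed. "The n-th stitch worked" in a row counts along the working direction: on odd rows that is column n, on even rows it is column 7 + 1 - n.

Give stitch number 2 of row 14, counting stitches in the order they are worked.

For row 14: chart row = ((14-1) mod 5) + 1 = 4; this is a WS (even) row.
Chart row 4 tiled across columns 1-7: P K P P K P K
WS row: flip the tiled sequence (start at column 7) and apply K<->P; O and / stay.
Row 14 as worked: P K P K K P K
The 2nd stitch worked is K.

Result:
K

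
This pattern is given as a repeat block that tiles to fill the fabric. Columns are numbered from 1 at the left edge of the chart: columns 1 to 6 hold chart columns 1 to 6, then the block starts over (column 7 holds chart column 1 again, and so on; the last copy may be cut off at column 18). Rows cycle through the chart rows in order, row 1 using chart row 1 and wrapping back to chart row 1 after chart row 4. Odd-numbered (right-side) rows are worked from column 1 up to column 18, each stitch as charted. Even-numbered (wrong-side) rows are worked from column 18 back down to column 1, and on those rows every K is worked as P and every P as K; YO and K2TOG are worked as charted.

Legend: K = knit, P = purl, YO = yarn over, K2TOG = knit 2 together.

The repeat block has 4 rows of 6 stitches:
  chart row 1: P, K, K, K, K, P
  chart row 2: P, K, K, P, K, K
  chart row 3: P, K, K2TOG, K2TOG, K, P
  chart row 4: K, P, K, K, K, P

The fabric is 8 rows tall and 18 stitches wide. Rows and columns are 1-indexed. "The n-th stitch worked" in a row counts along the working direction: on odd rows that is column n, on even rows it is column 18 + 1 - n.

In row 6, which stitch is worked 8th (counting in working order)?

Result:
P

Derivation:
Row 6: (6-1) mod 4 = 1, so use chart row 2. Even row -> WS.
Chart row 2 tiled across columns 1-18: P K K P K K P K K P K K P K K P K K
WS row: flip the tiled sequence (start at column 18) and apply K<->P; YO and K2TOG stay.
Row 6 as worked: P P K P P K P P K P P K P P K P P K
The 8th stitch worked is P.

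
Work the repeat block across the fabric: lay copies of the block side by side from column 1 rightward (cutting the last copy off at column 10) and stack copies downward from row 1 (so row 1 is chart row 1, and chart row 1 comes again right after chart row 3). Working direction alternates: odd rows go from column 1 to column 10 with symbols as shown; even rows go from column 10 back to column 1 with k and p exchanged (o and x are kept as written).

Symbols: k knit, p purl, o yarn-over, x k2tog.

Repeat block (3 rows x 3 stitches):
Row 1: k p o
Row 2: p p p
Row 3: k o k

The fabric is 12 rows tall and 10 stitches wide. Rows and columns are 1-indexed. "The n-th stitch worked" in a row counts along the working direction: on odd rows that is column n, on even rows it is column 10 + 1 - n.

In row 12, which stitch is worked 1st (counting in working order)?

Row 12 uses chart row ((12-1) mod 3)+1 = 3. Row 12 is even, so WS.
Chart row 3 tiled across columns 1-10: k o k k o k k o k k
Wrong side: read the tiled row from column 10 down to 1 and exchange k with p (leave o, x).
Row 12 as worked: p p o p p o p p o p
The 1st stitch worked is p.

Result:
p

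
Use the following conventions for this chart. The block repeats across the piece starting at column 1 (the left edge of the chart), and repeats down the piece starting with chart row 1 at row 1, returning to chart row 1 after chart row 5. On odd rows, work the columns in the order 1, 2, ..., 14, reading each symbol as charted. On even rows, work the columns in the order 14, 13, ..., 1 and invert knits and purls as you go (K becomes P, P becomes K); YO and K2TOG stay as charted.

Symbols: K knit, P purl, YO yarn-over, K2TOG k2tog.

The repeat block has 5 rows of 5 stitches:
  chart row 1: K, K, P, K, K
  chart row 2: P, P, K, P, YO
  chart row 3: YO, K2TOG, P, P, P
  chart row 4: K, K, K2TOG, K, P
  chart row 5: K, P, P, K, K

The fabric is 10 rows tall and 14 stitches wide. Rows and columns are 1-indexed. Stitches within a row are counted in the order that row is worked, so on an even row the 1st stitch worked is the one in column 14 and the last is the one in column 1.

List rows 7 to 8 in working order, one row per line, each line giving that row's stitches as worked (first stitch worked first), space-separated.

Result:
P P K P YO P P K P YO P P K P
K K K2TOG YO K K K K2TOG YO K K K K2TOG YO

Derivation:
Row 7: chart row 2, RS - tile across columns 1-14 and work as-is.
Row 8: chart row 3, WS - tiled (columns 1-14): YO K2TOG P P P YO K2TOG P P P YO K2TOG P P; work from column 14 back to 1 with K<->P swapped.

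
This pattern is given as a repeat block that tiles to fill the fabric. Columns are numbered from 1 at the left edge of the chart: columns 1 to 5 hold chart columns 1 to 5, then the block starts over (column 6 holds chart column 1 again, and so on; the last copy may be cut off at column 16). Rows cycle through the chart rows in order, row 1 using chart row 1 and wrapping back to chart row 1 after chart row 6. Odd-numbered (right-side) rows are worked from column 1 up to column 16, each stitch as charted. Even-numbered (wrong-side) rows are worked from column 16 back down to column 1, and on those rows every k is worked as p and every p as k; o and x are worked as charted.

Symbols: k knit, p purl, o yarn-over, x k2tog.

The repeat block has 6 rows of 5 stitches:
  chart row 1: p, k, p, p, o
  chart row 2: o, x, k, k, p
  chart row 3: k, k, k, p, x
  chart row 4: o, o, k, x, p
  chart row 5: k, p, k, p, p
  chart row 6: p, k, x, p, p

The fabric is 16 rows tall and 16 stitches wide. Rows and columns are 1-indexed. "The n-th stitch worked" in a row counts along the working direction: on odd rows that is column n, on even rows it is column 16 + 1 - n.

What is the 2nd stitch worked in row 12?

Result:
k

Derivation:
Row 12: (12-1) mod 6 = 5, so use chart row 6. Even row -> WS.
Chart row 6 tiled across columns 1-16: p k x p p p k x p p p k x p p p
WS: work from column 16 back to column 1 (reverse the tiled row), swapping k<->p (o and x unchanged).
Row 12 as worked: k k k x p k k k x p k k k x p k
The 2nd stitch worked is k.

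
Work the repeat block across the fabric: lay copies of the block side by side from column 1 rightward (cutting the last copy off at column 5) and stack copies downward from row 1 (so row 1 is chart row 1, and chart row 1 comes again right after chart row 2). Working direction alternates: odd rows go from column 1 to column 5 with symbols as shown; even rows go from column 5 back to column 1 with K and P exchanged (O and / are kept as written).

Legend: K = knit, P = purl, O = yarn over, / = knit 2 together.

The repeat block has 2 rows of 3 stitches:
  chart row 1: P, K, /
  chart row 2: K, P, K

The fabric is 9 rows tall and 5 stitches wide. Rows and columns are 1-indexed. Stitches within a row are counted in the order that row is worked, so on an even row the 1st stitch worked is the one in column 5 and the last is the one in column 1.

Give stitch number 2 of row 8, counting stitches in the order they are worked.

Stitch:
P

Derivation:
For row 8: chart row = ((8-1) mod 2) + 1 = 2; this is a WS (even) row.
Chart row 2 tiled across columns 1-5: K P K K P
Wrong side: read the tiled row from column 5 down to 1 and exchange K with P (leave O, /).
Row 8 as worked: K P P K P
The 2nd stitch worked is P.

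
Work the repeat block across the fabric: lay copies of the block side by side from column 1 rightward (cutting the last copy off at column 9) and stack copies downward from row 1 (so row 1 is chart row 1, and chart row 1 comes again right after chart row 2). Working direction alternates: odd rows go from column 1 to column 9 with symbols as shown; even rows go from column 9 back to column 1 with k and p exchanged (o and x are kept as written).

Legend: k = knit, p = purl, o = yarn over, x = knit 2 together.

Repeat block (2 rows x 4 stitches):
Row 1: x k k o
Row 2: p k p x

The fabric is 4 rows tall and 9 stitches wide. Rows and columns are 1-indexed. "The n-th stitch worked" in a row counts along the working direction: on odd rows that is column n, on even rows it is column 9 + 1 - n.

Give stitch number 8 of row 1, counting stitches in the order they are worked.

Stitch:
o

Derivation:
For row 1: chart row = ((1-1) mod 2) + 1 = 1; this is a RS (odd) row.
Chart row 1 tiled across columns 1-9: x k k o x k k o x
RS: work column 1 to column 9, symbols as charted — the tiled row is the row as worked.
Counting 8 along the worked row gives o.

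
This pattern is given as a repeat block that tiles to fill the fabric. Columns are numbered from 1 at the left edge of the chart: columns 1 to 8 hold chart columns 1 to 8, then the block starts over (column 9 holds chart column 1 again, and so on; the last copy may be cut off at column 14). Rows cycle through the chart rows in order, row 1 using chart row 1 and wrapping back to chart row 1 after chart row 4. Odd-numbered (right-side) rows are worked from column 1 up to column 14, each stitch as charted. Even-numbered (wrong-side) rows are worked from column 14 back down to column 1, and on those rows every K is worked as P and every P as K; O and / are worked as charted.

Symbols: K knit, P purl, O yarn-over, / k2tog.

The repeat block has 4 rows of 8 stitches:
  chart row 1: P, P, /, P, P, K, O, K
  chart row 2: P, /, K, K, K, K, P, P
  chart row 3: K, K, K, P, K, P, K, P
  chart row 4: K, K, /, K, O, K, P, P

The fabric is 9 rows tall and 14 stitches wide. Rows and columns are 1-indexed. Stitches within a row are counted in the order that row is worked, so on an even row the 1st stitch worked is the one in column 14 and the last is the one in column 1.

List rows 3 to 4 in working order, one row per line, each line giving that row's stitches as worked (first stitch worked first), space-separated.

Result:
K K K P K P K P K K K P K P
P O P / P P K K P O P / P P

Derivation:
Row 3: chart row 3, RS - tile across columns 1-14 and work as-is.
Row 4: chart row 4, WS - tiled (columns 1-14): K K / K O K P P K K / K O K; work from column 14 back to 1 with K<->P swapped.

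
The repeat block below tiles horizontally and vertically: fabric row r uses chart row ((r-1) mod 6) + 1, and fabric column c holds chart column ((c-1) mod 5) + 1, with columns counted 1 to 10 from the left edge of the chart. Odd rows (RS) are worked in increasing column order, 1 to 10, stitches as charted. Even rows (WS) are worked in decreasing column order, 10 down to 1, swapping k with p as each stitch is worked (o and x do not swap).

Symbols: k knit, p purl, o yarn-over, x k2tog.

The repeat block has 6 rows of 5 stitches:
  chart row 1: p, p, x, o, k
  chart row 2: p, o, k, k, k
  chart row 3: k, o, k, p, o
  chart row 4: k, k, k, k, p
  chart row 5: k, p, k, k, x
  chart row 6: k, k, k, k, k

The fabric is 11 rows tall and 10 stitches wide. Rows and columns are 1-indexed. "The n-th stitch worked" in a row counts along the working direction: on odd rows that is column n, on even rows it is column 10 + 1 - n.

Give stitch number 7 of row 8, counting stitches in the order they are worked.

For row 8: chart row = ((8-1) mod 6) + 1 = 2; this is a WS (even) row.
Chart row 2 tiled across columns 1-10: p o k k k p o k k k
Wrong side: read the tiled row from column 10 down to 1 and exchange k with p (leave o, x).
Row 8 as worked: p p p o k p p p o k
Stitch 7 in working order -> p

Result:
p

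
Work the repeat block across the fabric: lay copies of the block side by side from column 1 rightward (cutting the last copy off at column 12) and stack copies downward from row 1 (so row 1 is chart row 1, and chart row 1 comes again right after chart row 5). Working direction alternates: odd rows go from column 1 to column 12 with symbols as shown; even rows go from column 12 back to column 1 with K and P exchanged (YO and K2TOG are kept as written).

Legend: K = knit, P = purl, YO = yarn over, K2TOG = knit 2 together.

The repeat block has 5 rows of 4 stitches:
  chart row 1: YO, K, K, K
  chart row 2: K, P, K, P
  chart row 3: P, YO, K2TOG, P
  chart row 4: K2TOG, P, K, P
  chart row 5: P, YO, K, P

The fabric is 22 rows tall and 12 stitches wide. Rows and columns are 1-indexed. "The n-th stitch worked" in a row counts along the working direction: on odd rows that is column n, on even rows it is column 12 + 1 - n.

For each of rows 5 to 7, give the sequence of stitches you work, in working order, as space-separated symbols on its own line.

Rows as worked:
P YO K P P YO K P P YO K P
P P P YO P P P YO P P P YO
K P K P K P K P K P K P

Derivation:
Row 5: chart row 5, RS - tile across columns 1-12 and work as-is.
Row 6: chart row 1, WS - tiled (columns 1-12): YO K K K YO K K K YO K K K; work from column 12 back to 1 with K<->P swapped.
Row 7: chart row 2, RS - tile across columns 1-12 and work as-is.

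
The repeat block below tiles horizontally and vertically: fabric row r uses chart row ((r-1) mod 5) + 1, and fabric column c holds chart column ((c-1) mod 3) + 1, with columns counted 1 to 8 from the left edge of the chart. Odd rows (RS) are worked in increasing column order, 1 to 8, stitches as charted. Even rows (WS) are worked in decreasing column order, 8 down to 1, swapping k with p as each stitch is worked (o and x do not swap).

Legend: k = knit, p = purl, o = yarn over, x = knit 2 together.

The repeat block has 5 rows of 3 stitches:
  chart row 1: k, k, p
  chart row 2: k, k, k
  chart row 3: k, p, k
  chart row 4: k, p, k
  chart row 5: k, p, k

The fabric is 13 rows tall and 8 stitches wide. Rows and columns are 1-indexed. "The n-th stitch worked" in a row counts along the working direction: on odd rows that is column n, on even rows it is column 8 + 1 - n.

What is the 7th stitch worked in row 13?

Row 13 uses chart row ((13-1) mod 5)+1 = 3. Row 13 is odd, so RS.
Chart row 3 tiled across columns 1-8: k p k k p k k p
Right side: take the tiled row as-is (worked left to right from column 1).
Counting 7 along the worked row gives k.

== STITCH ==
k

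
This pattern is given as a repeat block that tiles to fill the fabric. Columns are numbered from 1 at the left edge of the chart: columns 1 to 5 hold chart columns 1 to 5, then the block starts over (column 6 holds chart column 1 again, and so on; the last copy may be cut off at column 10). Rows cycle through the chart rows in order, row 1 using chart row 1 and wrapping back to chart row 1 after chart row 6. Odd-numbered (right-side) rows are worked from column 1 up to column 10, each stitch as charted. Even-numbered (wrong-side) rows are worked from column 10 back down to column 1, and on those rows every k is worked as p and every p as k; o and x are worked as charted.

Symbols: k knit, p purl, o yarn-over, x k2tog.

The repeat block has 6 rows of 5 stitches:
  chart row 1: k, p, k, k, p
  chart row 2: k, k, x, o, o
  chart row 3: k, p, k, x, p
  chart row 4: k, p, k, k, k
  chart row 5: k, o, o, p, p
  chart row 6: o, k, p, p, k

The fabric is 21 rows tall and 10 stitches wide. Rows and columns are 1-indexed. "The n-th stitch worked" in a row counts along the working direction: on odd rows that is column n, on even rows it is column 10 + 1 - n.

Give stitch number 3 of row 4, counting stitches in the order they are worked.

== STITCH ==
p

Derivation:
Row 4 uses chart row ((4-1) mod 6)+1 = 4. Row 4 is even, so WS.
Chart row 4 tiled across columns 1-10: k p k k k k p k k k
Wrong side: read the tiled row from column 10 down to 1 and exchange k with p (leave o, x).
Row 4 as worked: p p p k p p p p k p
Stitch 3 in working order -> p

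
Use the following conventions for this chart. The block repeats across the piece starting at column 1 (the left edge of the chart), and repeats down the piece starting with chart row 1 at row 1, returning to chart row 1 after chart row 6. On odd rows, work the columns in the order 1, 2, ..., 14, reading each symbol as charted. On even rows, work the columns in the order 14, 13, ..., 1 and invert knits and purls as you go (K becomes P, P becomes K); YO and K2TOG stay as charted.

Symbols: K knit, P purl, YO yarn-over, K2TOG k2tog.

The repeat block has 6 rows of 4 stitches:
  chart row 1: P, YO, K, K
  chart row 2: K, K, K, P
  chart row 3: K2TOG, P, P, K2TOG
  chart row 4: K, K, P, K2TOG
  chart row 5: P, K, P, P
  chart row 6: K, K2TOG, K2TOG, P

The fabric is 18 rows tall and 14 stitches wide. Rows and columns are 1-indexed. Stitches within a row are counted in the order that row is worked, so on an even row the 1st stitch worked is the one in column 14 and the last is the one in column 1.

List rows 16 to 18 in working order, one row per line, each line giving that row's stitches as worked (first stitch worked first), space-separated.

Row 16: chart row 4, WS - tiled (columns 1-14): K K P K2TOG K K P K2TOG K K P K2TOG K K; work from column 14 back to 1 with K<->P swapped.
Row 17: chart row 5, RS - tile across columns 1-14 and work as-is.
Row 18: chart row 6, WS - tiled (columns 1-14): K K2TOG K2TOG P K K2TOG K2TOG P K K2TOG K2TOG P K K2TOG; work from column 14 back to 1 with K<->P swapped.

Result:
P P K2TOG K P P K2TOG K P P K2TOG K P P
P K P P P K P P P K P P P K
K2TOG P K K2TOG K2TOG P K K2TOG K2TOG P K K2TOG K2TOG P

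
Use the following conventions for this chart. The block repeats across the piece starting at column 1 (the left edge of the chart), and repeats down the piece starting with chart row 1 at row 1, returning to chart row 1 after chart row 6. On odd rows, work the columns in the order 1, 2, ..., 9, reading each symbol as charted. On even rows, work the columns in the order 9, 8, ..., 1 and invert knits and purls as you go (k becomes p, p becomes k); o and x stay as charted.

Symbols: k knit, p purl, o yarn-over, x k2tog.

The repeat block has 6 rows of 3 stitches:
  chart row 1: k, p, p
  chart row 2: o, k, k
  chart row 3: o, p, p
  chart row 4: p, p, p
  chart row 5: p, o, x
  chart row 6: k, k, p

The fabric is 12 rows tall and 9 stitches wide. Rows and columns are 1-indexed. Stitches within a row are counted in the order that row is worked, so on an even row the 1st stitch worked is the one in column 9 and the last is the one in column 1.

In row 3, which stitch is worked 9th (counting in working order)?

Row 3: (3-1) mod 6 = 2, so use chart row 3. Odd row -> RS.
Chart row 3 tiled across columns 1-9: o p p o p p o p p
Right side: take the tiled row as-is (worked left to right from column 1).
Counting 9 along the worked row gives p.

Result:
p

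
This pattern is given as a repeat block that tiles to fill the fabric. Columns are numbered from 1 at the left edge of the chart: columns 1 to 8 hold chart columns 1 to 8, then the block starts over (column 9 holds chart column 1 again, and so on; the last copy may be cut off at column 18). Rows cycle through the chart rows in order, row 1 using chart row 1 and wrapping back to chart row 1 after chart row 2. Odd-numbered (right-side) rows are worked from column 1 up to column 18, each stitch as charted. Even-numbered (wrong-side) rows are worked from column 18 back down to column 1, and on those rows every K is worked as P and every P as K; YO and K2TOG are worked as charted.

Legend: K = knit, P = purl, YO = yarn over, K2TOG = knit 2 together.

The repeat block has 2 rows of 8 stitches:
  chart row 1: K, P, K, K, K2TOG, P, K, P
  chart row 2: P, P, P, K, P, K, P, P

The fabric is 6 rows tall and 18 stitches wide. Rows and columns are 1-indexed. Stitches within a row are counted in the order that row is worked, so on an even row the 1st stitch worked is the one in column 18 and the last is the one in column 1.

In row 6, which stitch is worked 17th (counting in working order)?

Result:
K

Derivation:
Row 6 uses chart row ((6-1) mod 2)+1 = 2. Row 6 is even, so WS.
Chart row 2 tiled across columns 1-18: P P P K P K P P P P P K P K P P P P
Wrong side: read the tiled row from column 18 down to 1 and exchange K with P (leave YO, K2TOG).
Row 6 as worked: K K K K P K P K K K K K P K P K K K
Counting 17 along the worked row gives K.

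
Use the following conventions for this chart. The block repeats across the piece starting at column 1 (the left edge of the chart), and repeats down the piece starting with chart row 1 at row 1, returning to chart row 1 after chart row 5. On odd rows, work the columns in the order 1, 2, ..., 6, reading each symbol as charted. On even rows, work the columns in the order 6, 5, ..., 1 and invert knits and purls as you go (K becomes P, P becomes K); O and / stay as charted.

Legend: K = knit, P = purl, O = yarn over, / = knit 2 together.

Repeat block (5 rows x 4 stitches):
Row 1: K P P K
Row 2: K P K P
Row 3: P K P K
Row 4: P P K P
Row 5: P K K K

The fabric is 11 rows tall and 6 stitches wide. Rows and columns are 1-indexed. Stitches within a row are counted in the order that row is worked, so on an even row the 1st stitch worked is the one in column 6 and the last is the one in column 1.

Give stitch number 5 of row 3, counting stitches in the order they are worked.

Row 3: (3-1) mod 5 = 2, so use chart row 3. Odd row -> RS.
Chart row 3 tiled across columns 1-6: P K P K P K
Right side: take the tiled row as-is (worked left to right from column 1).
Stitch 5 in working order -> P

Result:
P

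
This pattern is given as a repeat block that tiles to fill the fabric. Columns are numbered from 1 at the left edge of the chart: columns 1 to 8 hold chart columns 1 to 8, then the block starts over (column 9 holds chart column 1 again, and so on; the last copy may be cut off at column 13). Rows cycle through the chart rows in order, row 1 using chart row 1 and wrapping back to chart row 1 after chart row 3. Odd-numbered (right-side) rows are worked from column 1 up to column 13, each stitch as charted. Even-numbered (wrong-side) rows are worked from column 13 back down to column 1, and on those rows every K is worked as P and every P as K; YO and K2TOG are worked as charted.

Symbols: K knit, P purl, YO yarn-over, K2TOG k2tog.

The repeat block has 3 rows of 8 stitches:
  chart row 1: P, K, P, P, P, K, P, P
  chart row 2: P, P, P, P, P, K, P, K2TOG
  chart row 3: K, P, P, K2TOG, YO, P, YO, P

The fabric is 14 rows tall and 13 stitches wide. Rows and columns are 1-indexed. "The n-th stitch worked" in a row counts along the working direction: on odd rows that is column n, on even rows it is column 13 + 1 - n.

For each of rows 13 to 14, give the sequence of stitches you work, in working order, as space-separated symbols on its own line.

Row 13: chart row 1, RS - tile across columns 1-13 and work as-is.
Row 14: chart row 2, WS - tiled (columns 1-13): P P P P P K P K2TOG P P P P P; work from column 13 back to 1 with K<->P swapped.

== ROWS AS WORKED ==
P K P P P K P P P K P P P
K K K K K K2TOG K P K K K K K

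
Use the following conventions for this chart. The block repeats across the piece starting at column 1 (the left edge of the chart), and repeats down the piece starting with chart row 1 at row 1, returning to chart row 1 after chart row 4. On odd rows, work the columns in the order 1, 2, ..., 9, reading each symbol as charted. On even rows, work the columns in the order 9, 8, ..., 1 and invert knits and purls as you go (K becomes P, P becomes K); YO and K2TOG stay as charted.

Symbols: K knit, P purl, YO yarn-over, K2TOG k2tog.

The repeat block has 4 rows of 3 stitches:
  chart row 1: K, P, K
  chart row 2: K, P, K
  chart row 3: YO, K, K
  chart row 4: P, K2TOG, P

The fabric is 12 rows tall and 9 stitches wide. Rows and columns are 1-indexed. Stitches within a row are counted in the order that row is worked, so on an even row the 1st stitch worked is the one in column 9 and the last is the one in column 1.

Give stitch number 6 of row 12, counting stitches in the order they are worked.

For row 12: chart row = ((12-1) mod 4) + 1 = 4; this is a WS (even) row.
Chart row 4 tiled across columns 1-9: P K2TOG P P K2TOG P P K2TOG P
WS row: flip the tiled sequence (start at column 9) and apply K<->P; YO and K2TOG stay.
Row 12 as worked: K K2TOG K K K2TOG K K K2TOG K
Stitch 6 in working order -> K

== STITCH ==
K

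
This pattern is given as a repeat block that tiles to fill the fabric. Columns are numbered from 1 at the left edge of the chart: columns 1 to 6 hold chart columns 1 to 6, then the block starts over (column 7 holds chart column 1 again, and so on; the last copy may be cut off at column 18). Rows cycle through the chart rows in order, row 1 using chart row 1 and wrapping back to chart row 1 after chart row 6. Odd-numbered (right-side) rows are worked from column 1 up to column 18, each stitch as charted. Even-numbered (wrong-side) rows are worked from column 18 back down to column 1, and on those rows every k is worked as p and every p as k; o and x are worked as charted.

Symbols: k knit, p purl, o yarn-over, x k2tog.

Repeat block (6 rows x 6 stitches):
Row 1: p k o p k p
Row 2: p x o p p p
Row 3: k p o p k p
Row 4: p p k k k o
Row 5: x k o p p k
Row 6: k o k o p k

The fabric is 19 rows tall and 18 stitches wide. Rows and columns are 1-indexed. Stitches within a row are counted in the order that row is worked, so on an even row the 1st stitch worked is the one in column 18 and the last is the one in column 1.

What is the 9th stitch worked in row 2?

For row 2: chart row = ((2-1) mod 6) + 1 = 2; this is a WS (even) row.
Chart row 2 tiled across columns 1-18: p x o p p p p x o p p p p x o p p p
Wrong side: read the tiled row from column 18 down to 1 and exchange k with p (leave o, x).
Row 2 as worked: k k k o x k k k k o x k k k k o x k
Stitch 9 in working order -> k

== STITCH ==
k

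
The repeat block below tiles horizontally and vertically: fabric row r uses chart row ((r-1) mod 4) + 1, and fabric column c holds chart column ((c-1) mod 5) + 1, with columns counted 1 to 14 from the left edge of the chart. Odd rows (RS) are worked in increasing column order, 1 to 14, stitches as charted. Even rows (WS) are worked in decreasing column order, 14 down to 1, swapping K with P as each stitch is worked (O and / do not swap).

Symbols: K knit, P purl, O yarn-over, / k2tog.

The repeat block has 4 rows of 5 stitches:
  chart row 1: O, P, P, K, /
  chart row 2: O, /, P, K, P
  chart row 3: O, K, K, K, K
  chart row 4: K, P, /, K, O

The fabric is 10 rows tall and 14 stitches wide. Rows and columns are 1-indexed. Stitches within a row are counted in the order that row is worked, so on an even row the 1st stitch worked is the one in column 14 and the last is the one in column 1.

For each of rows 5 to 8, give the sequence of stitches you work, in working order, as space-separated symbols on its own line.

Row 5: chart row 1, RS - tile across columns 1-14 and work as-is.
Row 6: chart row 2, WS - tiled (columns 1-14): O / P K P O / P K P O / P K; work from column 14 back to 1 with K<->P swapped.
Row 7: chart row 3, RS - tile across columns 1-14 and work as-is.
Row 8: chart row 4, WS - tiled (columns 1-14): K P / K O K P / K O K P / K; work from column 14 back to 1 with K<->P swapped.

Rows as worked:
O P P K / O P P K / O P P K
P K / O K P K / O K P K / O
O K K K K O K K K K O K K K
P / K P O P / K P O P / K P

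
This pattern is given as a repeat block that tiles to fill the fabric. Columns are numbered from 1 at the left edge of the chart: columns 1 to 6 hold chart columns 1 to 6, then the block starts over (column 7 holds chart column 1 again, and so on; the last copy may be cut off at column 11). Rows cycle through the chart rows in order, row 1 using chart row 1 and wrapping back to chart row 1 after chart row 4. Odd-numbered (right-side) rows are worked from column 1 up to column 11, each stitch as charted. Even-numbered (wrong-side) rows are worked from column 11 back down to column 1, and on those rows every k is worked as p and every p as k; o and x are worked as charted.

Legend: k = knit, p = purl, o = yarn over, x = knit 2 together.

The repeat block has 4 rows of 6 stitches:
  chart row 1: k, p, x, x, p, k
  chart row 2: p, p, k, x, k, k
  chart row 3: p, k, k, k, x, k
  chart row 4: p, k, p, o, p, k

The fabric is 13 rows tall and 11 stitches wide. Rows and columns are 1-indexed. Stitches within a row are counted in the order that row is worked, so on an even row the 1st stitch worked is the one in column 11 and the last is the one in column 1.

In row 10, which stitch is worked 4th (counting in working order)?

== STITCH ==
k

Derivation:
For row 10: chart row = ((10-1) mod 4) + 1 = 2; this is a WS (even) row.
Chart row 2 tiled across columns 1-11: p p k x k k p p k x k
WS: work from column 11 back to column 1 (reverse the tiled row), swapping k<->p (o and x unchanged).
Row 10 as worked: p x p k k p p x p k k
Counting 4 along the worked row gives k.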